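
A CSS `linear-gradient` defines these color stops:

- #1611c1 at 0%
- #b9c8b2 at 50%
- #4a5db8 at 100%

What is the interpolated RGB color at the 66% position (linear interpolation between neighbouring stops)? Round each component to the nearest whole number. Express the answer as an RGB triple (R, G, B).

(149, 166, 180)

66% lies between the 50% and 100% stops, so the local fraction is t = (66 − 50)/(100 − 50) = 16/50 ≈ 0.32.
#b9c8b2 → (185, 200, 178); #4a5db8 → (74, 93, 184).
R = 185 + 0.32 × (74 − 185) = 149.48 → 149
G = 200 + 0.32 × (93 − 200) = 165.76 → 166
B = 178 + 0.32 × (184 − 178) = 179.92 → 180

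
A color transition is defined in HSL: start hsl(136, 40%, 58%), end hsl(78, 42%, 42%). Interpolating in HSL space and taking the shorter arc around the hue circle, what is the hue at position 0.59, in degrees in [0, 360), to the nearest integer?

Hue arc: Δh = 78 − 136 = -58° (|Δh| ≤ 180, already the shorter path).
H = 136 + 0.59 × (-58) = 101.78 → 102°

102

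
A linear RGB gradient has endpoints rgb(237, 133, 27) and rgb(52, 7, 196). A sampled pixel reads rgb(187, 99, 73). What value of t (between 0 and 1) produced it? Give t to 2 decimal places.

0.27

Invert the lerp on the R channel (largest span, 185): t = (187 − 237) / (52 − 237) = -50/-185 = 0.27027.
Check on G: (99 − 133)/(7 − 133) = 0.2698 ✓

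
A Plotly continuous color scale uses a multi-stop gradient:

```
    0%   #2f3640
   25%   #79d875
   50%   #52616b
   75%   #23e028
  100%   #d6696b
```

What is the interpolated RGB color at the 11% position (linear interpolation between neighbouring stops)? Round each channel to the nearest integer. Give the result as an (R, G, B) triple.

(80, 125, 87)

11% lies between the 0% and 25% stops, so the local fraction is t = (11 − 0)/(25 − 0) = 11/25 ≈ 0.44.
#2f3640 → (47, 54, 64); #79d875 → (121, 216, 117).
R = 47 + 0.44 × (121 − 47) = 79.56 → 80
G = 54 + 0.44 × (216 − 54) = 125.28 → 125
B = 64 + 0.44 × (117 − 64) = 87.32 → 87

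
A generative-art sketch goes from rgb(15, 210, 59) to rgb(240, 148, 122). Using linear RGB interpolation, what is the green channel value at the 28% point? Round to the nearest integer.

G = 210 + 0.28 × (148 − 210) = 192.64 → 193

193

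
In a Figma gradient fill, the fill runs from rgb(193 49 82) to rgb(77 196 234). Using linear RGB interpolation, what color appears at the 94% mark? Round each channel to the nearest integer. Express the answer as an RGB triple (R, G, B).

94% corresponds to t = 0.94.
R = 193 + 0.94 × (77 − 193) = 193 + 0.94 × -116 = 83.96 → 84
G = 49 + 0.94 × (196 − 49) = 49 + 0.94 × 147 = 187.18 → 187
B = 82 + 0.94 × (234 − 82) = 82 + 0.94 × 152 = 224.88 → 225
So the blended color is (84, 187, 225), about #54bbe1.

(84, 187, 225)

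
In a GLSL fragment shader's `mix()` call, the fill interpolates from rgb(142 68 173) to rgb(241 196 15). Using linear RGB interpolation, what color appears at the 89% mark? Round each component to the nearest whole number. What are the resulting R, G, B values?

(230, 182, 32)

89% corresponds to t = 0.89.
R = 142 + 0.89 × (241 − 142) = 142 + 0.89 × 99 = 230.11 → 230
G = 68 + 0.89 × (196 − 68) = 68 + 0.89 × 128 = 181.92 → 182
B = 173 + 0.89 × (15 − 173) = 173 + 0.89 × -158 = 32.38 → 32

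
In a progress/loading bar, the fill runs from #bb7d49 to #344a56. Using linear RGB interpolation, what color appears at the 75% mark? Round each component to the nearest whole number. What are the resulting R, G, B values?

(86, 87, 83)

#bb7d49 → (187, 125, 73); #344a56 → (52, 74, 86).
75% corresponds to t = 0.75.
R = 187 + 0.75 × (52 − 187) = 187 + 0.75 × -135 = 85.75 → 86
G = 125 + 0.75 × (74 − 125) = 125 + 0.75 × -51 = 86.75 → 87
B = 73 + 0.75 × (86 − 73) = 73 + 0.75 × 13 = 82.75 → 83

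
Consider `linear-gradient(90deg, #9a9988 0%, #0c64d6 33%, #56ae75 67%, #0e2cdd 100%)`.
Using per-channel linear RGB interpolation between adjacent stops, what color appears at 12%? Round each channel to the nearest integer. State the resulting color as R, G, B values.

(102, 134, 164)

12% lies between the 0% and 33% stops, so the local fraction is t = (12 − 0)/(33 − 0) = 12/33 ≈ 0.3636.
#9a9988 → (154, 153, 136); #0c64d6 → (12, 100, 214).
R = 154 + 0.3636 × (12 − 154) = 102.369 → 102
G = 153 + 0.3636 × (100 − 153) = 133.729 → 134
B = 136 + 0.3636 × (214 − 136) = 164.361 → 164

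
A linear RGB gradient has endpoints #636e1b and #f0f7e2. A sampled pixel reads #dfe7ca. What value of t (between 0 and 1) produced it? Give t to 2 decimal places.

Invert the lerp on the B channel (largest span, 199): t = (202 − 27) / (226 − 27) = 175/199 = 0.8794.
Check on R: (223 − 99)/(240 − 99) = 0.8794 ✓

0.88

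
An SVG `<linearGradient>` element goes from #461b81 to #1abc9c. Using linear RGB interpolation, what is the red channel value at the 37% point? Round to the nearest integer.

R₁ = 70 (from #461b81), R₂ = 26 (from #1abc9c).
R = 70 + 0.37 × (26 − 70) = 53.72 → 54

54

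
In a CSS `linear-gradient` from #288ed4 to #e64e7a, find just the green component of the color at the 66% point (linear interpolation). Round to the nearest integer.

100

G₁ = 142 (from #288ed4), G₂ = 78 (from #e64e7a).
G = 142 + 0.66 × (78 − 142) = 99.76 → 100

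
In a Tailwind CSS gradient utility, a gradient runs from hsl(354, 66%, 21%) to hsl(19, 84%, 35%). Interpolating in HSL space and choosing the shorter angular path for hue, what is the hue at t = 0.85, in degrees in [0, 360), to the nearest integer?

Hue: 19 − 354 = -335°, but |-335| > 180 so the shorter arc goes the other way: Δh = -335 + 360 = 25°.
H = 354 + 0.85 × (25) = 375.25 → 375 → 375 mod 360 = 15°

15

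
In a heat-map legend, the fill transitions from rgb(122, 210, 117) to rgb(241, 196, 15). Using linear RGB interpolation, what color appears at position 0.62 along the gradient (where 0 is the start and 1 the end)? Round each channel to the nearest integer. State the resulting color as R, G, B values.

R = 122 + 0.62 × (241 − 122) = 122 + 0.62 × 119 = 195.78 → 196
G = 210 + 0.62 × (196 − 210) = 210 + 0.62 × -14 = 201.32 → 201
B = 117 + 0.62 × (15 − 117) = 117 + 0.62 × -102 = 53.76 → 54
So the blended color is (196, 201, 54), about #c4c936.

(196, 201, 54)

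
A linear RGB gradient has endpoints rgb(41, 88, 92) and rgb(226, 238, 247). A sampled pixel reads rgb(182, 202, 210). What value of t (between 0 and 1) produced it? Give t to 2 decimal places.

Invert the lerp on the R channel (largest span, 185): t = (182 − 41) / (226 − 41) = 141/185 = 0.76216.
Check on G: (202 − 88)/(238 − 88) = 0.76 ✓

0.76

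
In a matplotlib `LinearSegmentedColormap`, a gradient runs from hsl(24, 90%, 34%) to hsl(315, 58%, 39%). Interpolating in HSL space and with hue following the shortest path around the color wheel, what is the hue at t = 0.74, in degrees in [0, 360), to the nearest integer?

Hue: 315 − 24 = 291°, but |291| > 180 so the shorter arc goes the other way: Δh = 291 − 360 = -69°.
H = 24 + 0.74 × (-69) = -27.06 → -27 → -27 mod 360 = 333°

333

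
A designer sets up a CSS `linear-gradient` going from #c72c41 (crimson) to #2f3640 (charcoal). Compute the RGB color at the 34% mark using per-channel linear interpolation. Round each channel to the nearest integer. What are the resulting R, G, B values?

(147, 47, 65)

#c72c41 → (199, 44, 65); #2f3640 → (47, 54, 64).
34% corresponds to t = 0.34.
R = 199 + 0.34 × (47 − 199) = 199 + 0.34 × -152 = 147.32 → 147
G = 44 + 0.34 × (54 − 44) = 44 + 0.34 × 10 = 47.4 → 47
B = 65 + 0.34 × (64 − 65) = 65 + 0.34 × -1 = 64.66 → 65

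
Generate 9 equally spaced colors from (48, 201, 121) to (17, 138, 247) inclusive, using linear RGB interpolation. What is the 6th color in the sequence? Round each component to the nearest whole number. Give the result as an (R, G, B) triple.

(29, 162, 200)

With 9 swatches and endpoints inclusive, swatch 6 sits at t = (6 − 1)/(9 − 1) = 5/8 ≈ 0.625.
R = 48 + 0.625 × (17 − 48) = 28.625 → 29
G = 201 + 0.625 × (138 − 201) = 161.625 → 162
B = 121 + 0.625 × (247 − 121) = 199.75 → 200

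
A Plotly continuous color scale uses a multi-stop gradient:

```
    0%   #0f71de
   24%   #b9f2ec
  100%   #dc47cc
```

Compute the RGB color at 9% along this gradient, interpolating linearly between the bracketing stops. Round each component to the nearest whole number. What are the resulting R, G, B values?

(79, 161, 227)

9% lies between the 0% and 24% stops, so the local fraction is t = (9 − 0)/(24 − 0) = 9/24 ≈ 0.375.
#0f71de → (15, 113, 222); #b9f2ec → (185, 242, 236).
R = 15 + 0.375 × (185 − 15) = 78.75 → 79
G = 113 + 0.375 × (242 − 113) = 161.375 → 161
B = 222 + 0.375 × (236 − 222) = 227.25 → 227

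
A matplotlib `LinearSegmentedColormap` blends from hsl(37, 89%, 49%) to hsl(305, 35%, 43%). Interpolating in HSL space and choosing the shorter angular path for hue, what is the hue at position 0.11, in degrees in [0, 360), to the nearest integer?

Hue: 305 − 37 = 268°, but |268| > 180 so the shorter arc goes the other way: Δh = 268 − 360 = -92°.
H = 37 + 0.11 × (-92) = 26.88 → 27°

27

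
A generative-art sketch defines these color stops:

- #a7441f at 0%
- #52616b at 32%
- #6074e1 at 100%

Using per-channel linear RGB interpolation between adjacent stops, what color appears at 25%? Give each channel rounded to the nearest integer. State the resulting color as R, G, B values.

25% lies between the 0% and 32% stops, so the local fraction is t = (25 − 0)/(32 − 0) = 25/32 ≈ 0.7812.
#a7441f → (167, 68, 31); #52616b → (82, 97, 107).
R = 167 + 0.7812 × (82 − 167) = 100.598 → 101
G = 68 + 0.7812 × (97 − 68) = 90.655 → 91
B = 31 + 0.7812 × (107 − 31) = 90.371 → 90

(101, 91, 90)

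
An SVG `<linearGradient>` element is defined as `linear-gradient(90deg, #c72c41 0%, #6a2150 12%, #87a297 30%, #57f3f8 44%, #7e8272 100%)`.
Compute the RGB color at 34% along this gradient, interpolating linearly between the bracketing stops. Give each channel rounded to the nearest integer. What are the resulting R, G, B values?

34% lies between the 30% and 44% stops, so the local fraction is t = (34 − 30)/(44 − 30) = 4/14 ≈ 0.2857.
#87a297 → (135, 162, 151); #57f3f8 → (87, 243, 248).
R = 135 + 0.2857 × (87 − 135) = 121.286 → 121
G = 162 + 0.2857 × (243 − 162) = 185.142 → 185
B = 151 + 0.2857 × (248 − 151) = 178.713 → 179

(121, 185, 179)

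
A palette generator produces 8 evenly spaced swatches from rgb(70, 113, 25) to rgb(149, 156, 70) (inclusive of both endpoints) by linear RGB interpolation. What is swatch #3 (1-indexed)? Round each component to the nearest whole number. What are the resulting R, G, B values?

With 8 swatches and endpoints inclusive, swatch 3 sits at t = (3 − 1)/(8 − 1) = 2/7 ≈ 0.2857.
R = 70 + 0.2857 × (149 − 70) = 92.57 → 93
G = 113 + 0.2857 × (156 − 113) = 125.285 → 125
B = 25 + 0.2857 × (70 − 25) = 37.856 → 38

(93, 125, 38)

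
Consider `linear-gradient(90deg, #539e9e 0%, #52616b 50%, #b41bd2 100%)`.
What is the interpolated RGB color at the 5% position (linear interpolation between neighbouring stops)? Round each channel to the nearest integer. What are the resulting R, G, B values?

5% lies between the 0% and 50% stops, so the local fraction is t = (5 − 0)/(50 − 0) = 5/50 ≈ 0.1.
#539e9e → (83, 158, 158); #52616b → (82, 97, 107).
R = 83 + 0.1 × (82 − 83) = 82.9 → 83
G = 158 + 0.1 × (97 − 158) = 151.9 → 152
B = 158 + 0.1 × (107 − 158) = 152.9 → 153

(83, 152, 153)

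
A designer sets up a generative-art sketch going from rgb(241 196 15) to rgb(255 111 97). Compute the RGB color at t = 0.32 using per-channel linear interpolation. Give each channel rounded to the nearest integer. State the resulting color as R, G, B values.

R = 241 + 0.32 × (255 − 241) = 241 + 0.32 × 14 = 245.48 → 245
G = 196 + 0.32 × (111 − 196) = 196 + 0.32 × -85 = 168.8 → 169
B = 15 + 0.32 × (97 − 15) = 15 + 0.32 × 82 = 41.24 → 41
So the blended color is (245, 169, 41), about #f5a929.

(245, 169, 41)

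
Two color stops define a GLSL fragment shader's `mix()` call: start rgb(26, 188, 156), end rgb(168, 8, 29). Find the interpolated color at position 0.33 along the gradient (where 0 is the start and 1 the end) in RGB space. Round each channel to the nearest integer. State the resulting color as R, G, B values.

R = 26 + 0.33 × (168 − 26) = 26 + 0.33 × 142 = 72.86 → 73
G = 188 + 0.33 × (8 − 188) = 188 + 0.33 × -180 = 128.6 → 129
B = 156 + 0.33 × (29 − 156) = 156 + 0.33 × -127 = 114.09 → 114

(73, 129, 114)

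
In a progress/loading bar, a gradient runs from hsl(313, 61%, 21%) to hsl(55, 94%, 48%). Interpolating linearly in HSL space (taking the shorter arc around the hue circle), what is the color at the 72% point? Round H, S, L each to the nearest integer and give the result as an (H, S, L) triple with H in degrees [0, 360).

(26, 85, 40)

Hue: 55 − 313 = -258°, but |-258| > 180 so the shorter arc goes the other way: Δh = -258 + 360 = 102°.
H = 313 + 0.72 × (102) = 386.44 → 386 → 386 mod 360 = 26°
S = 61 + 0.72 × (94 − 61) = 84.76 → 85%
L = 21 + 0.72 × (48 − 21) = 40.44 → 40%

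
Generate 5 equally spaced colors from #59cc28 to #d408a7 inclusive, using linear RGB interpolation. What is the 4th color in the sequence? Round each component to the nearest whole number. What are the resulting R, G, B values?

With 5 swatches and endpoints inclusive, swatch 4 sits at t = (4 − 1)/(5 − 1) = 3/4 ≈ 0.75.
#59cc28 → (89, 204, 40); #d408a7 → (212, 8, 167).
R = 89 + 0.75 × (212 − 89) = 181.25 → 181
G = 204 + 0.75 × (8 − 204) = 57 → 57
B = 40 + 0.75 × (167 − 40) = 135.25 → 135

(181, 57, 135)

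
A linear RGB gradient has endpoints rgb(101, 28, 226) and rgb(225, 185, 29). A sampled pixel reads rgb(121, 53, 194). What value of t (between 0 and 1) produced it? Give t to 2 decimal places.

0.16

Invert the lerp on the B channel (largest span, 197): t = (194 − 226) / (29 − 226) = -32/-197 = 0.16244.
Check on R: (121 − 101)/(225 − 101) = 0.1613 ✓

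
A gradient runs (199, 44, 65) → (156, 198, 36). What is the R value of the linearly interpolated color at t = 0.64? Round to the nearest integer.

R = 199 + 0.64 × (156 − 199) = 171.48 → 171

171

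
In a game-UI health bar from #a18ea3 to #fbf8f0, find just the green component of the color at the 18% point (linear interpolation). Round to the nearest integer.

G₁ = 142 (from #a18ea3), G₂ = 248 (from #fbf8f0).
G = 142 + 0.18 × (248 − 142) = 161.08 → 161

161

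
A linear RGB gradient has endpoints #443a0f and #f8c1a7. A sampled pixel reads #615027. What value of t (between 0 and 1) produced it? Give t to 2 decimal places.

Invert the lerp on the R channel (largest span, 180): t = (97 − 68) / (248 − 68) = 29/180 = 0.16111.
Check on G: (80 − 58)/(193 − 58) = 0.163 ✓

0.16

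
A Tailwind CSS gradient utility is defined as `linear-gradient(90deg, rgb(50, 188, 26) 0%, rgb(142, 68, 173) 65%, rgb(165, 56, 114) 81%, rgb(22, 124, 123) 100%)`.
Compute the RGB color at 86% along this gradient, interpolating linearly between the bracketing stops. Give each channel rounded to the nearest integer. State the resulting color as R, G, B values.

86% lies between the 81% and 100% stops, so the local fraction is t = (86 − 81)/(100 − 81) = 5/19 ≈ 0.2632.
R = 165 + 0.2632 × (22 − 165) = 127.362 → 127
G = 56 + 0.2632 × (124 − 56) = 73.898 → 74
B = 114 + 0.2632 × (123 − 114) = 116.369 → 116

(127, 74, 116)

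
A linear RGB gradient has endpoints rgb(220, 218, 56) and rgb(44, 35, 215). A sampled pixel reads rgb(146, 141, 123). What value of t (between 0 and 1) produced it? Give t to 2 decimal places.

Invert the lerp on the G channel (largest span, 183): t = (141 − 218) / (35 − 218) = -77/-183 = 0.42077.
Check on R: (146 − 220)/(44 − 220) = 0.4205 ✓

0.42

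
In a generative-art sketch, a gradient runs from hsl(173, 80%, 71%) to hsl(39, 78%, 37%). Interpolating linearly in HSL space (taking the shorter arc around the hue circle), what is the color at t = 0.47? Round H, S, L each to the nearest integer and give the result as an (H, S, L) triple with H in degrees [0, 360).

Hue arc: Δh = 39 − 173 = -134° (|Δh| ≤ 180, already the shorter path).
H = 173 + 0.47 × (-134) = 110.02 → 110°
S = 80 + 0.47 × (78 − 80) = 79.06 → 79%
L = 71 + 0.47 × (37 − 71) = 55.02 → 55%

(110, 79, 55)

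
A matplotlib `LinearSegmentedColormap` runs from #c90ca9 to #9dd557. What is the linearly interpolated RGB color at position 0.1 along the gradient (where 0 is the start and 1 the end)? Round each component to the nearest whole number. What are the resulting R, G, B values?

#c90ca9 → (201, 12, 169); #9dd557 → (157, 213, 87).
R = 201 + 0.1 × (157 − 201) = 201 + 0.1 × -44 = 196.6 → 197
G = 12 + 0.1 × (213 − 12) = 12 + 0.1 × 201 = 32.1 → 32
B = 169 + 0.1 × (87 − 169) = 169 + 0.1 × -82 = 160.8 → 161

(197, 32, 161)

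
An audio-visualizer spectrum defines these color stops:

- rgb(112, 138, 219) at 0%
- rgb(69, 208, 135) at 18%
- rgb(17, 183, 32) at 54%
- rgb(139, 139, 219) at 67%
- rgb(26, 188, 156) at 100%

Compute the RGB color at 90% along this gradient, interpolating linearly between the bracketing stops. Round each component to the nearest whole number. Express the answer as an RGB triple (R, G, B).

(60, 173, 175)

90% lies between the 67% and 100% stops, so the local fraction is t = (90 − 67)/(100 − 67) = 23/33 ≈ 0.697.
R = 139 + 0.697 × (26 − 139) = 60.239 → 60
G = 139 + 0.697 × (188 − 139) = 173.153 → 173
B = 219 + 0.697 × (156 − 219) = 175.089 → 175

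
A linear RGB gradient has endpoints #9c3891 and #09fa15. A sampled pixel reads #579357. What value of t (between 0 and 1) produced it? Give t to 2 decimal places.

Invert the lerp on the G channel (largest span, 194): t = (147 − 56) / (250 − 56) = 91/194 = 0.46907.
Check on R: (87 − 156)/(9 − 156) = 0.4694 ✓

0.47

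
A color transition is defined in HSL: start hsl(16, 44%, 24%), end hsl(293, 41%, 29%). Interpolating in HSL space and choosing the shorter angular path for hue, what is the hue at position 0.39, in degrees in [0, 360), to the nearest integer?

344

Hue: 293 − 16 = 277°, but |277| > 180 so the shorter arc goes the other way: Δh = 277 − 360 = -83°.
H = 16 + 0.39 × (-83) = -16.37 → -16 → -16 mod 360 = 344°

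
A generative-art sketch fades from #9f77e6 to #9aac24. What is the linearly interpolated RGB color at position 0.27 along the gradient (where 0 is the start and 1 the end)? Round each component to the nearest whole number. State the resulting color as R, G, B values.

#9f77e6 → (159, 119, 230); #9aac24 → (154, 172, 36).
R = 159 + 0.27 × (154 − 159) = 159 + 0.27 × -5 = 157.65 → 158
G = 119 + 0.27 × (172 − 119) = 119 + 0.27 × 53 = 133.31 → 133
B = 230 + 0.27 × (36 − 230) = 230 + 0.27 × -194 = 177.62 → 178

(158, 133, 178)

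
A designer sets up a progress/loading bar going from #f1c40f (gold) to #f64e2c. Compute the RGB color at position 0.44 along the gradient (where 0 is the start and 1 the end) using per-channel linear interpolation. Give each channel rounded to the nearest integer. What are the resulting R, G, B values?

#f1c40f → (241, 196, 15); #f64e2c → (246, 78, 44).
R = 241 + 0.44 × (246 − 241) = 241 + 0.44 × 5 = 243.2 → 243
G = 196 + 0.44 × (78 − 196) = 196 + 0.44 × -118 = 144.08 → 144
B = 15 + 0.44 × (44 − 15) = 15 + 0.44 × 29 = 27.76 → 28
So the blended color is (243, 144, 28), about #f3901c.

(243, 144, 28)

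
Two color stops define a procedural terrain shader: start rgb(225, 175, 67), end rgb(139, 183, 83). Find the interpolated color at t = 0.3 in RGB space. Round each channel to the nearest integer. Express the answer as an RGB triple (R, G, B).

R = 225 + 0.3 × (139 − 225) = 225 + 0.3 × -86 = 199.2 → 199
G = 175 + 0.3 × (183 − 175) = 175 + 0.3 × 8 = 177.4 → 177
B = 67 + 0.3 × (83 − 67) = 67 + 0.3 × 16 = 71.8 → 72

(199, 177, 72)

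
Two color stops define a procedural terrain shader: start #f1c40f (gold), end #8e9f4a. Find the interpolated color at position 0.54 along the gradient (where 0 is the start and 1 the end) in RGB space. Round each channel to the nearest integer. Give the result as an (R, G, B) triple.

(188, 176, 47)

#f1c40f → (241, 196, 15); #8e9f4a → (142, 159, 74).
R = 241 + 0.54 × (142 − 241) = 241 + 0.54 × -99 = 187.54 → 188
G = 196 + 0.54 × (159 − 196) = 196 + 0.54 × -37 = 176.02 → 176
B = 15 + 0.54 × (74 − 15) = 15 + 0.54 × 59 = 46.86 → 47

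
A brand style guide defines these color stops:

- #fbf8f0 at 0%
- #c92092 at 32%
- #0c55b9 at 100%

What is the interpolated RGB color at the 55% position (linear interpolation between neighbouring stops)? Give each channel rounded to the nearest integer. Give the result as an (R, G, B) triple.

55% lies between the 32% and 100% stops, so the local fraction is t = (55 − 32)/(100 − 32) = 23/68 ≈ 0.3382.
#c92092 → (201, 32, 146); #0c55b9 → (12, 85, 185).
R = 201 + 0.3382 × (12 − 201) = 137.08 → 137
G = 32 + 0.3382 × (85 − 32) = 49.925 → 50
B = 146 + 0.3382 × (185 − 146) = 159.19 → 159

(137, 50, 159)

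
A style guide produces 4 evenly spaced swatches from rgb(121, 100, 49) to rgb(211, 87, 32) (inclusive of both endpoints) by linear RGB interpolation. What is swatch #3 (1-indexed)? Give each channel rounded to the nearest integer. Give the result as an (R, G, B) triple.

(181, 91, 38)

With 4 swatches and endpoints inclusive, swatch 3 sits at t = (3 − 1)/(4 − 1) = 2/3 ≈ 0.6667.
R = 121 + 0.6667 × (211 − 121) = 181.003 → 181
G = 100 + 0.6667 × (87 − 100) = 91.333 → 91
B = 49 + 0.6667 × (32 − 49) = 37.666 → 38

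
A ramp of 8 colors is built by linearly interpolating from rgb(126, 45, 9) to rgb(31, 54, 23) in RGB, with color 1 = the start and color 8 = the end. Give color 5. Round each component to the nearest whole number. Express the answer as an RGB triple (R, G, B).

With 8 swatches and endpoints inclusive, swatch 5 sits at t = (5 − 1)/(8 − 1) = 4/7 ≈ 0.5714.
R = 126 + 0.5714 × (31 − 126) = 71.717 → 72
G = 45 + 0.5714 × (54 − 45) = 50.143 → 50
B = 9 + 0.5714 × (23 − 9) = 17 → 17

(72, 50, 17)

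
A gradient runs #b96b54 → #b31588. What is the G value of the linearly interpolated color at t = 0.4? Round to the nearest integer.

73

G₁ = 107 (from #b96b54), G₂ = 21 (from #b31588).
G = 107 + 0.4 × (21 − 107) = 72.6 → 73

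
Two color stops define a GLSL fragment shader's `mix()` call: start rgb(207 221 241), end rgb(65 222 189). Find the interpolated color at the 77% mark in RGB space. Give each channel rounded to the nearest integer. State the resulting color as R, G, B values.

(98, 222, 201)

77% corresponds to t = 0.77.
R = 207 + 0.77 × (65 − 207) = 207 + 0.77 × -142 = 97.66 → 98
G = 221 + 0.77 × (222 − 221) = 221 + 0.77 × 1 = 221.77 → 222
B = 241 + 0.77 × (189 − 241) = 241 + 0.77 × -52 = 200.96 → 201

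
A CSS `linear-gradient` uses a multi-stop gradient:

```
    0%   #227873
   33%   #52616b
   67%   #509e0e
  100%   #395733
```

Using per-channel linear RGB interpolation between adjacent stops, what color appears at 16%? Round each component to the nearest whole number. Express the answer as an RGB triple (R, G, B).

16% lies between the 0% and 33% stops, so the local fraction is t = (16 − 0)/(33 − 0) = 16/33 ≈ 0.4848.
#227873 → (34, 120, 115); #52616b → (82, 97, 107).
R = 34 + 0.4848 × (82 − 34) = 57.27 → 57
G = 120 + 0.4848 × (97 − 120) = 108.85 → 109
B = 115 + 0.4848 × (107 − 115) = 111.122 → 111

(57, 109, 111)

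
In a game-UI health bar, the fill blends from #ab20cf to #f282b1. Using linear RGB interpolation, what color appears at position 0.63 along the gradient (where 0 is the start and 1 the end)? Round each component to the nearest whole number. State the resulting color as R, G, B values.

#ab20cf → (171, 32, 207); #f282b1 → (242, 130, 177).
R = 171 + 0.63 × (242 − 171) = 171 + 0.63 × 71 = 215.73 → 216
G = 32 + 0.63 × (130 − 32) = 32 + 0.63 × 98 = 93.74 → 94
B = 207 + 0.63 × (177 − 207) = 207 + 0.63 × -30 = 188.1 → 188
So the blended color is (216, 94, 188), about #d85ebc.

(216, 94, 188)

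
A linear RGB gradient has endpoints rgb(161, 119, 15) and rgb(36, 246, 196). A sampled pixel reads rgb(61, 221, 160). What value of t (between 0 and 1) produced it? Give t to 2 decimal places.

Invert the lerp on the B channel (largest span, 181): t = (160 − 15) / (196 − 15) = 145/181 = 0.8011.
Check on R: (61 − 161)/(36 − 161) = 0.8 ✓

0.80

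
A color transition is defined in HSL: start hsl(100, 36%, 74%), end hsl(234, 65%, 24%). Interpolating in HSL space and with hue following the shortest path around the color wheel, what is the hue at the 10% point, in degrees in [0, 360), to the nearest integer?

Hue arc: Δh = 234 − 100 = 134° (|Δh| ≤ 180, already the shorter path).
H = 100 + 0.1 × (134) = 113.4 → 113°

113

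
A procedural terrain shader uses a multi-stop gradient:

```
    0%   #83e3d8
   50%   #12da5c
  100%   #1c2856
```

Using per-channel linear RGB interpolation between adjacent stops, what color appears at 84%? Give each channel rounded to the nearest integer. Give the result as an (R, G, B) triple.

84% lies between the 50% and 100% stops, so the local fraction is t = (84 − 50)/(100 − 50) = 34/50 ≈ 0.68.
#12da5c → (18, 218, 92); #1c2856 → (28, 40, 86).
R = 18 + 0.68 × (28 − 18) = 24.8 → 25
G = 218 + 0.68 × (40 − 218) = 96.96 → 97
B = 92 + 0.68 × (86 − 92) = 87.92 → 88

(25, 97, 88)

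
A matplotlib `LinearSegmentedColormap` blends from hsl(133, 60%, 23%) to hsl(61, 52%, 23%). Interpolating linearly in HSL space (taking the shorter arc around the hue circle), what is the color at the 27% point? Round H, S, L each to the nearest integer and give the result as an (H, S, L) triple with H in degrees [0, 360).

Hue arc: Δh = 61 − 133 = -72° (|Δh| ≤ 180, already the shorter path).
H = 133 + 0.27 × (-72) = 113.56 → 114°
S = 60 + 0.27 × (52 − 60) = 57.84 → 58%
L = 23 + 0.27 × (23 − 23) = 23 → 23%

(114, 58, 23)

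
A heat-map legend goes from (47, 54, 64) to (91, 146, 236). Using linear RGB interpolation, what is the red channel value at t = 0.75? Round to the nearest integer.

R = 47 + 0.75 × (91 − 47) = 80 → 80

80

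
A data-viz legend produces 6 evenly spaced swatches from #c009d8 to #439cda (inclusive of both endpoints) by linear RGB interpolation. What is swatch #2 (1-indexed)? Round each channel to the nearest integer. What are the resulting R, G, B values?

(167, 38, 216)

With 6 swatches and endpoints inclusive, swatch 2 sits at t = (2 − 1)/(6 − 1) = 1/5 ≈ 0.2.
#c009d8 → (192, 9, 216); #439cda → (67, 156, 218).
R = 192 + 0.2 × (67 − 192) = 167 → 167
G = 9 + 0.2 × (156 − 9) = 38.4 → 38
B = 216 + 0.2 × (218 − 216) = 216.4 → 216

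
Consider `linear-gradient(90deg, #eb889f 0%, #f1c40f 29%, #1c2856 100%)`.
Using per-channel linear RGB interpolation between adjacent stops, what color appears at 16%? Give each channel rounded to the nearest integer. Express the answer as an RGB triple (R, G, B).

(238, 169, 80)

16% lies between the 0% and 29% stops, so the local fraction is t = (16 − 0)/(29 − 0) = 16/29 ≈ 0.5517.
#eb889f → (235, 136, 159); #f1c40f → (241, 196, 15).
R = 235 + 0.5517 × (241 − 235) = 238.31 → 238
G = 136 + 0.5517 × (196 − 136) = 169.102 → 169
B = 159 + 0.5517 × (15 − 159) = 79.555 → 80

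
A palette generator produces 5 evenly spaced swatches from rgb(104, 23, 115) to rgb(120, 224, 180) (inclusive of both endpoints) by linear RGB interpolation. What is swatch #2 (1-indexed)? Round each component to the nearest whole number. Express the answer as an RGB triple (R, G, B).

(108, 73, 131)

With 5 swatches and endpoints inclusive, swatch 2 sits at t = (2 − 1)/(5 − 1) = 1/4 ≈ 0.25.
R = 104 + 0.25 × (120 − 104) = 108 → 108
G = 23 + 0.25 × (224 − 23) = 73.25 → 73
B = 115 + 0.25 × (180 − 115) = 131.25 → 131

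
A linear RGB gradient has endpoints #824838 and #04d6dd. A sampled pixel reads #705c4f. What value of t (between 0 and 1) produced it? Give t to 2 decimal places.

0.14

Invert the lerp on the B channel (largest span, 165): t = (79 − 56) / (221 − 56) = 23/165 = 0.13939.
Check on R: (112 − 130)/(4 − 130) = 0.1429 ✓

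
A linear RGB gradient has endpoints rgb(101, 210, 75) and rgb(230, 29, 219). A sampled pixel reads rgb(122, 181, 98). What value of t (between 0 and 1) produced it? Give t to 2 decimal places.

Invert the lerp on the G channel (largest span, 181): t = (181 − 210) / (29 − 210) = -29/-181 = 0.16022.
Check on R: (122 − 101)/(230 − 101) = 0.1628 ✓

0.16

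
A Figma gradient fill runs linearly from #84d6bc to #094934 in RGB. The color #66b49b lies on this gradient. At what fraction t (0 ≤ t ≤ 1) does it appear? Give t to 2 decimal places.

Invert the lerp on the G channel (largest span, 141): t = (180 − 214) / (73 − 214) = -34/-141 = 0.24113.
Check on R: (102 − 132)/(9 − 132) = 0.2439 ✓

0.24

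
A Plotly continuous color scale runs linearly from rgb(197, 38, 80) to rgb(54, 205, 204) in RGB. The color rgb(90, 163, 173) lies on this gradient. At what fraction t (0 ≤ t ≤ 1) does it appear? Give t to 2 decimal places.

0.75

Invert the lerp on the G channel (largest span, 167): t = (163 − 38) / (205 − 38) = 125/167 = 0.7485.
Check on R: (90 − 197)/(54 − 197) = 0.7483 ✓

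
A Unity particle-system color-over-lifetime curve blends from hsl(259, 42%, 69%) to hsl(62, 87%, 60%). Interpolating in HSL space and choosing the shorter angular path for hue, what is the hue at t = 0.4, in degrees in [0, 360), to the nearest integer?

Hue: 62 − 259 = -197°, but |-197| > 180 so the shorter arc goes the other way: Δh = -197 + 360 = 163°.
H = 259 + 0.4 × (163) = 324.2 → 324°

324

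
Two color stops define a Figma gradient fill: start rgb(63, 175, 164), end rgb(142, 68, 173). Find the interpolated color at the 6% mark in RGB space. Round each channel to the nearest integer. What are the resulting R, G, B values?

6% corresponds to t = 0.06.
R = 63 + 0.06 × (142 − 63) = 63 + 0.06 × 79 = 67.74 → 68
G = 175 + 0.06 × (68 − 175) = 175 + 0.06 × -107 = 168.58 → 169
B = 164 + 0.06 × (173 − 164) = 164 + 0.06 × 9 = 164.54 → 165

(68, 169, 165)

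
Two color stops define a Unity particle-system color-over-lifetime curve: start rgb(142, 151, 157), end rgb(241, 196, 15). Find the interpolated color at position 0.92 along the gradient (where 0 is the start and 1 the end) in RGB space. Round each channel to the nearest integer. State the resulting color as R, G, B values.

(233, 192, 26)

R = 142 + 0.92 × (241 − 142) = 142 + 0.92 × 99 = 233.08 → 233
G = 151 + 0.92 × (196 − 151) = 151 + 0.92 × 45 = 192.4 → 192
B = 157 + 0.92 × (15 − 157) = 157 + 0.92 × -142 = 26.36 → 26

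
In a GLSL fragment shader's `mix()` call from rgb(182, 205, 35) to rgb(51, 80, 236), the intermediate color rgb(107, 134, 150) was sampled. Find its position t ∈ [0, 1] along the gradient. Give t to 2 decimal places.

0.57

Invert the lerp on the B channel (largest span, 201): t = (150 − 35) / (236 − 35) = 115/201 = 0.57214.
Check on R: (107 − 182)/(51 − 182) = 0.5725 ✓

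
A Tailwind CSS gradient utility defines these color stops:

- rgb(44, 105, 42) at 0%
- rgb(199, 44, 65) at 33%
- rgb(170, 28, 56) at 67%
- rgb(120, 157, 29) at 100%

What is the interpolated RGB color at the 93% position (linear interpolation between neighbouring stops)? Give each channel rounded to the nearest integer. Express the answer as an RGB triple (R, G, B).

93% lies between the 67% and 100% stops, so the local fraction is t = (93 − 67)/(100 − 67) = 26/33 ≈ 0.7879.
R = 170 + 0.7879 × (120 − 170) = 130.605 → 131
G = 28 + 0.7879 × (157 − 28) = 129.639 → 130
B = 56 + 0.7879 × (29 − 56) = 34.727 → 35

(131, 130, 35)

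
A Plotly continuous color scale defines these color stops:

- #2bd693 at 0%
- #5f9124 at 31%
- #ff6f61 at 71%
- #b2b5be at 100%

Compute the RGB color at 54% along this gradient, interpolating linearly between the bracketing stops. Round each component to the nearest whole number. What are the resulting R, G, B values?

(187, 125, 71)

54% lies between the 31% and 71% stops, so the local fraction is t = (54 − 31)/(71 − 31) = 23/40 ≈ 0.575.
#5f9124 → (95, 145, 36); #ff6f61 → (255, 111, 97).
R = 95 + 0.575 × (255 − 95) = 187 → 187
G = 145 + 0.575 × (111 − 145) = 125.45 → 125
B = 36 + 0.575 × (97 − 36) = 71.075 → 71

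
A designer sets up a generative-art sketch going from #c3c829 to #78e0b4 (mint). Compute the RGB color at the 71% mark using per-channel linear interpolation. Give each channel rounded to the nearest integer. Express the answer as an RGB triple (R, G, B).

(142, 217, 140)

#c3c829 → (195, 200, 41); #78e0b4 → (120, 224, 180).
71% corresponds to t = 0.71.
R = 195 + 0.71 × (120 − 195) = 195 + 0.71 × -75 = 141.75 → 142
G = 200 + 0.71 × (224 − 200) = 200 + 0.71 × 24 = 217.04 → 217
B = 41 + 0.71 × (180 − 41) = 41 + 0.71 × 139 = 139.69 → 140
So the blended color is (142, 217, 140), about #8ed98c.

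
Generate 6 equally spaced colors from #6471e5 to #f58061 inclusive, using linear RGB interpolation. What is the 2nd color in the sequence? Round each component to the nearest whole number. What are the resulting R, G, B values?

(129, 116, 203)

With 6 swatches and endpoints inclusive, swatch 2 sits at t = (2 − 1)/(6 − 1) = 1/5 ≈ 0.2.
#6471e5 → (100, 113, 229); #f58061 → (245, 128, 97).
R = 100 + 0.2 × (245 − 100) = 129 → 129
G = 113 + 0.2 × (128 − 113) = 116 → 116
B = 229 + 0.2 × (97 − 229) = 202.6 → 203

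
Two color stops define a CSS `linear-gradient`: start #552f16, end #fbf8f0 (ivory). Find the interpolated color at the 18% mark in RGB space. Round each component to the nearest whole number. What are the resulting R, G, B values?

#552f16 → (85, 47, 22); #fbf8f0 → (251, 248, 240).
18% corresponds to t = 0.18.
R = 85 + 0.18 × (251 − 85) = 85 + 0.18 × 166 = 114.88 → 115
G = 47 + 0.18 × (248 − 47) = 47 + 0.18 × 201 = 83.18 → 83
B = 22 + 0.18 × (240 − 22) = 22 + 0.18 × 218 = 61.24 → 61
So the blended color is (115, 83, 61), about #73533d.

(115, 83, 61)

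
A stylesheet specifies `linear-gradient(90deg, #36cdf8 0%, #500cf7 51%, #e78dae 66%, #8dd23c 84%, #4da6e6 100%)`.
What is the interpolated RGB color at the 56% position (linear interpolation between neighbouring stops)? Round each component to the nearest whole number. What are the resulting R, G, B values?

(130, 55, 223)

56% lies between the 51% and 66% stops, so the local fraction is t = (56 − 51)/(66 − 51) = 5/15 ≈ 0.3333.
#500cf7 → (80, 12, 247); #e78dae → (231, 141, 174).
R = 80 + 0.3333 × (231 − 80) = 130.328 → 130
G = 12 + 0.3333 × (141 − 12) = 54.996 → 55
B = 247 + 0.3333 × (174 − 247) = 222.669 → 223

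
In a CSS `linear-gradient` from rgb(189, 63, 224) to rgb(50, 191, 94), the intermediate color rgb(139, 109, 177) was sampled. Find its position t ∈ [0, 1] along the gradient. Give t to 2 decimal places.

0.36

Invert the lerp on the R channel (largest span, 139): t = (139 − 189) / (50 − 189) = -50/-139 = 0.35971.
Check on G: (109 − 63)/(191 − 63) = 0.3594 ✓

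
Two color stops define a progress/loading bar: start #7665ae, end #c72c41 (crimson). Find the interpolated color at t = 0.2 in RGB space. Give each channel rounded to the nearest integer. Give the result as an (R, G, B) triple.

#7665ae → (118, 101, 174); #c72c41 → (199, 44, 65).
R = 118 + 0.2 × (199 − 118) = 118 + 0.2 × 81 = 134.2 → 134
G = 101 + 0.2 × (44 − 101) = 101 + 0.2 × -57 = 89.6 → 90
B = 174 + 0.2 × (65 − 174) = 174 + 0.2 × -109 = 152.2 → 152

(134, 90, 152)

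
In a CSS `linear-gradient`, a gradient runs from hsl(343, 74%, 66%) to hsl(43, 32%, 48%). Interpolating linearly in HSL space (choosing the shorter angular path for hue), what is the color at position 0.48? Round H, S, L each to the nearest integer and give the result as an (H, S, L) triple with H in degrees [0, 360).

Hue: 43 − 343 = -300°, but |-300| > 180 so the shorter arc goes the other way: Δh = -300 + 360 = 60°.
H = 343 + 0.48 × (60) = 371.8 → 372 → 372 mod 360 = 12°
S = 74 + 0.48 × (32 − 74) = 53.84 → 54%
L = 66 + 0.48 × (48 − 66) = 57.36 → 57%

(12, 54, 57)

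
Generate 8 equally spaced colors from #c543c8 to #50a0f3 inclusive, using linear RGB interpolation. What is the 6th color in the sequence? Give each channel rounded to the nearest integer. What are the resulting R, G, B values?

(113, 133, 231)

With 8 swatches and endpoints inclusive, swatch 6 sits at t = (6 − 1)/(8 − 1) = 5/7 ≈ 0.7143.
#c543c8 → (197, 67, 200); #50a0f3 → (80, 160, 243).
R = 197 + 0.7143 × (80 − 197) = 113.427 → 113
G = 67 + 0.7143 × (160 − 67) = 133.43 → 133
B = 200 + 0.7143 × (243 − 200) = 230.715 → 231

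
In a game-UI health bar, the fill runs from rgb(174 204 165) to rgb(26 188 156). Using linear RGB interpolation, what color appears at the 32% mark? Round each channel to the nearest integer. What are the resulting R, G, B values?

(127, 199, 162)

32% corresponds to t = 0.32.
R = 174 + 0.32 × (26 − 174) = 174 + 0.32 × -148 = 126.64 → 127
G = 204 + 0.32 × (188 − 204) = 204 + 0.32 × -16 = 198.88 → 199
B = 165 + 0.32 × (156 − 165) = 165 + 0.32 × -9 = 162.12 → 162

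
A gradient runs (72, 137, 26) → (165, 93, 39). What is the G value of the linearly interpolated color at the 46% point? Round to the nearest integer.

117

G = 137 + 0.46 × (93 − 137) = 116.76 → 117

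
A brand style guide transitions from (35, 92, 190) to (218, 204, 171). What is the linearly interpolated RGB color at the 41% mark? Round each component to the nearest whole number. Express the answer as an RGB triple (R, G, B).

(110, 138, 182)

41% corresponds to t = 0.41.
R = 35 + 0.41 × (218 − 35) = 35 + 0.41 × 183 = 110.03 → 110
G = 92 + 0.41 × (204 − 92) = 92 + 0.41 × 112 = 137.92 → 138
B = 190 + 0.41 × (171 − 190) = 190 + 0.41 × -19 = 182.21 → 182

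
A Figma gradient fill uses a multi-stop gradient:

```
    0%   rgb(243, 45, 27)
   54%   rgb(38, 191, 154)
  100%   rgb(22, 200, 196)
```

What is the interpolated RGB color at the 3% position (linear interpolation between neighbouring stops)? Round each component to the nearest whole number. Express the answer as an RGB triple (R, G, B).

3% lies between the 0% and 54% stops, so the local fraction is t = (3 − 0)/(54 − 0) = 3/54 ≈ 0.0556.
R = 243 + 0.0556 × (38 − 243) = 231.602 → 232
G = 45 + 0.0556 × (191 − 45) = 53.118 → 53
B = 27 + 0.0556 × (154 − 27) = 34.061 → 34

(232, 53, 34)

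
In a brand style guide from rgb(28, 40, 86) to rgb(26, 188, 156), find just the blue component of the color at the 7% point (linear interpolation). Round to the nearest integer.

B = 86 + 0.07 × (156 − 86) = 90.9 → 91

91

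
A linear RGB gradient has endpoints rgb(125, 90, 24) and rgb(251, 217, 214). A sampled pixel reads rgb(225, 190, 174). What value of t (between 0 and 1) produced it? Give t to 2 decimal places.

0.79

Invert the lerp on the B channel (largest span, 190): t = (174 − 24) / (214 − 24) = 150/190 = 0.78947.
Check on R: (225 − 125)/(251 − 125) = 0.7937 ✓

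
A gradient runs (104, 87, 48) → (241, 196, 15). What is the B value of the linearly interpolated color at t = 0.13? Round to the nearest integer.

44

B = 48 + 0.13 × (15 − 48) = 43.71 → 44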